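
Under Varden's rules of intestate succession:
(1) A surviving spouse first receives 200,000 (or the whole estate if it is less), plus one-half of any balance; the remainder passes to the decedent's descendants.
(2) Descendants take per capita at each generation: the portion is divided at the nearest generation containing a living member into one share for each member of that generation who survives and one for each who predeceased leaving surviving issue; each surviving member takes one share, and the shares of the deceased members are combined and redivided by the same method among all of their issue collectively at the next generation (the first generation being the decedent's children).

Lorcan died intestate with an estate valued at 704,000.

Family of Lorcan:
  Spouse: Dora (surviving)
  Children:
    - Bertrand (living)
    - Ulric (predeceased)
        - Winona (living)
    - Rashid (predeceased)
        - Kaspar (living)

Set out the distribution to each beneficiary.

Dora: 452,000; Bertrand: 84,000; Winona: 84,000; Kaspar: 84,000

Dora first takes 200,000, leaving a balance of 504,000. Dora then takes one-half of the balance (252,000), for a total of 452,000. The remaining 252,000 passes to the descendants.
The descendants' portion (252,000) is divided at the children's generation into 3 shares of 84,000. Bertrand takes 84,000. The 2 shares of the deceased (Ulric and Rashid) are combined into a pool of 168,000.
That pool (168,000) is divided at the grandchildren's generation equally among Winona and Kaspar: 84,000 each.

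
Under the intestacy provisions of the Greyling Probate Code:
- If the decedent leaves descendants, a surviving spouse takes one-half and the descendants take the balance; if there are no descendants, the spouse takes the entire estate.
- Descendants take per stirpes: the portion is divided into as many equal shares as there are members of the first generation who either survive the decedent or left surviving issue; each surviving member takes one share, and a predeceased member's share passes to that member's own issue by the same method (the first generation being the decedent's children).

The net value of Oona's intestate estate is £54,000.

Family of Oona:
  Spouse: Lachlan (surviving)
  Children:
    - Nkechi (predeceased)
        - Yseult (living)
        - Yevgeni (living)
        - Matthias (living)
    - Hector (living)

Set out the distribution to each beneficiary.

Lachlan takes one-half of £54,000 = £27,000. The remaining £27,000 passes to the descendants.
The descendants' portion (£27,000) is divided into 2 shares of £13,500: Hector takes £13,500; Nkechi's £13,500 share passes to Nkechi's issue.
Nkechi's share (£13,500) is divided into 3 shares of £4,500: Yseult, Yevgeni, and Matthias each take £4,500.

Lachlan: £27,000; Yseult: £4,500; Yevgeni: £4,500; Matthias: £4,500; Hector: £13,500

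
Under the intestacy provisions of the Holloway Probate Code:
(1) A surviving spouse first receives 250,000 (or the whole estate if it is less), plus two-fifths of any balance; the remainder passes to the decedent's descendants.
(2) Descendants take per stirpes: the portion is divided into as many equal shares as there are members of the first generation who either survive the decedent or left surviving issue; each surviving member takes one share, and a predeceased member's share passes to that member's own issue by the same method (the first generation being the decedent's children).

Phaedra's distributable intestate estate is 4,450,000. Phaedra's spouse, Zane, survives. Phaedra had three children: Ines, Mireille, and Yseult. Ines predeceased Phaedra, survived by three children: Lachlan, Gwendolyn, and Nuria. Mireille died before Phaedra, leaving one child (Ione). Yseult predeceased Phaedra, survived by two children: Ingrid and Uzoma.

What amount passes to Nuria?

Nuria receives 280,000.

Zane first takes 250,000, leaving a balance of 4,200,000. Zane then takes two-fifths of the balance (1,680,000), for a total of 1,930,000. The remaining 2,520,000 passes to the descendants.
The descendants' portion (2,520,000) is divided into 3 shares of 840,000: Ines's 840,000 share passes to Ines's issue; Mireille's 840,000 share passes to Mireille's issue; Yseult's 840,000 share passes to Yseult's issue.
Ines's share (840,000) is divided into 3 shares of 280,000: Lachlan, Gwendolyn, and Nuria each take 280,000.
Mireille's share (840,000) passes entirely to Ione.
Yseult's share (840,000) is divided into 2 shares of 420,000: Ingrid and Uzoma each take 420,000.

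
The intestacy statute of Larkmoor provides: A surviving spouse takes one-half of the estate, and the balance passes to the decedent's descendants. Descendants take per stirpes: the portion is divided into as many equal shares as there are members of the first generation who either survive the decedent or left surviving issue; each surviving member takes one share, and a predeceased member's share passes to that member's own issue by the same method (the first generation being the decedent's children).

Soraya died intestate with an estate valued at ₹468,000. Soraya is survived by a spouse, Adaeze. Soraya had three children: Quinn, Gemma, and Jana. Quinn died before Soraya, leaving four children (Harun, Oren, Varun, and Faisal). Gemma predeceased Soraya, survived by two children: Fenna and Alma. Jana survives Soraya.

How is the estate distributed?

Adaeze: ₹234,000; Harun: ₹19,500; Oren: ₹19,500; Varun: ₹19,500; Faisal: ₹19,500; Fenna: ₹39,000; Alma: ₹39,000; Jana: ₹78,000

Adaeze takes one-half of ₹468,000 = ₹234,000. The remaining ₹234,000 passes to the descendants.
The descendants' portion (₹234,000) is divided into 3 shares of ₹78,000: Jana takes ₹78,000; Quinn's ₹78,000 share passes to Quinn's issue; Gemma's ₹78,000 share passes to Gemma's issue.
Quinn's share (₹78,000) is divided into 4 shares of ₹19,500: Harun, Oren, Varun, and Faisal each take ₹19,500.
Gemma's share (₹78,000) is divided into 2 shares of ₹39,000: Fenna and Alma each take ₹39,000.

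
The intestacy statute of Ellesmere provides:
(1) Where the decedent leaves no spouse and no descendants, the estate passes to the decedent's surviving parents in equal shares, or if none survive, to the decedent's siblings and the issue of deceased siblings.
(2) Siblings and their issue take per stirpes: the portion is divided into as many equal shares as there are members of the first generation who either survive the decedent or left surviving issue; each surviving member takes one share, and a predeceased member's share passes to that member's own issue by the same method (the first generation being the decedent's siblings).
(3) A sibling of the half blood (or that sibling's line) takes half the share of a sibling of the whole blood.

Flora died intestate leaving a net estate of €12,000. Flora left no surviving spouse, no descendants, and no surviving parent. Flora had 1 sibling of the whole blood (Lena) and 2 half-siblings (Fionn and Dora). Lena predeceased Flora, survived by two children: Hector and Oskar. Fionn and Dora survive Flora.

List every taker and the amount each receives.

Fionn: €3,000; Hector: €3,000; Oskar: €3,000; Dora: €3,000

The entire €12,000 passes to the siblings and their issue.
Counting each half-blood sibling's line as half a unit, there are 2 units in €12,000, so one unit is €6,000. Whole-blood lines (Lena) take €6,000 each; half-blood lines (Fionn and Dora) take €3,000 each.
Lena's share (€6,000) is divided into 2 shares of €3,000: Hector and Oskar each take €3,000.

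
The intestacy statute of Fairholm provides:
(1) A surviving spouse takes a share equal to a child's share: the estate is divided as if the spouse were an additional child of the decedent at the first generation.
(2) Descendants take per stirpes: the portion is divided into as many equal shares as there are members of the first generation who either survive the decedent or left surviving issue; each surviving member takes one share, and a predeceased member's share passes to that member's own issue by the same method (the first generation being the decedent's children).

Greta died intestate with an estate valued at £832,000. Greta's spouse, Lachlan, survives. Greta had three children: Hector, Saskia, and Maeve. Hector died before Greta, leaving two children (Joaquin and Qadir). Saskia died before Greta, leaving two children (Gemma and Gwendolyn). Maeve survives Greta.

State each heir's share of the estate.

Lachlan: £208,000; Joaquin: £104,000; Qadir: £104,000; Gemma: £104,000; Gwendolyn: £104,000; Maeve: £208,000

The spouse counts as an additional share at the children's level, so there are 4 primary shares of £208,000. Lachlan takes one such share (£208,000).
The children's combined portion (£624,000) is divided into 3 shares of £208,000: Maeve takes £208,000; Hector's £208,000 share passes to Hector's issue; Saskia's £208,000 share passes to Saskia's issue.
Hector's share (£208,000) is divided into 2 shares of £104,000: Joaquin and Qadir each take £104,000.
Saskia's share (£208,000) is divided into 2 shares of £104,000: Gemma and Gwendolyn each take £104,000.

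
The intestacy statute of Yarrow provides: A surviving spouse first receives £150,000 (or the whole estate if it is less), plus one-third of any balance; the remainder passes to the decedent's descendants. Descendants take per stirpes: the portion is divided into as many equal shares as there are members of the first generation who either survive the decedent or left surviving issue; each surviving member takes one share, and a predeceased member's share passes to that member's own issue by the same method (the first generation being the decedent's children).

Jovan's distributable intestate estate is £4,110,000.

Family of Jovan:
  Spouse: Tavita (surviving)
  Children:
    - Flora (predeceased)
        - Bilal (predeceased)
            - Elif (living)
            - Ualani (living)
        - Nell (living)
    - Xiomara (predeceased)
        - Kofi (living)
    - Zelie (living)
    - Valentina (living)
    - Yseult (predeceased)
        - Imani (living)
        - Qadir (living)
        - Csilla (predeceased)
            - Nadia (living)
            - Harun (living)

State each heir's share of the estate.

Tavita first takes £150,000, leaving a balance of £3,960,000. Tavita then takes one-third of the balance (£1,320,000), for a total of £1,470,000. The remaining £2,640,000 passes to the descendants.
The descendants' portion (£2,640,000) is divided into 5 shares of £528,000: Zelie and Valentina each take £528,000; Flora's £528,000 share passes to Flora's issue; Xiomara's £528,000 share passes to Xiomara's issue; Yseult's £528,000 share passes to Yseult's issue.
Flora's share (£528,000) is divided into 2 shares of £264,000: Nell takes £264,000; Bilal's £264,000 share passes to Bilal's issue.
Bilal's share (£264,000) is divided into 2 shares of £132,000: Elif and Ualani each take £132,000.
Xiomara's share (£528,000) passes entirely to Kofi.
Yseult's share (£528,000) is divided into 3 shares of £176,000: Imani and Qadir each take £176,000; Csilla's £176,000 share passes to Csilla's issue.
Csilla's share (£176,000) is divided into 2 shares of £88,000: Nadia and Harun each take £88,000.

Tavita: £1,470,000; Elif: £132,000; Ualani: £132,000; Nell: £264,000; Kofi: £528,000; Zelie: £528,000; Valentina: £528,000; Imani: £176,000; Qadir: £176,000; Nadia: £88,000; Harun: £88,000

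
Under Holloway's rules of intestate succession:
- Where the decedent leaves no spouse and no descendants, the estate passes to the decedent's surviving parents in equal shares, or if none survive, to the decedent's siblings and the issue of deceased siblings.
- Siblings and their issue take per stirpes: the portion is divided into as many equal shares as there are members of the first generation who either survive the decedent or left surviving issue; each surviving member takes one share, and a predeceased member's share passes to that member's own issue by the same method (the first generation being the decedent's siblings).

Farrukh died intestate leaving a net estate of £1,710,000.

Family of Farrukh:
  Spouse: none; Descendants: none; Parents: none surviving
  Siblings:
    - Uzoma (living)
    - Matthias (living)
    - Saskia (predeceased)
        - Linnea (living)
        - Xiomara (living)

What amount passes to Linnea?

Linnea receives £285,000.

The entire £1,710,000 passes to the siblings and their issue.
That amount (£1,710,000) is divided into 3 shares of £570,000: Uzoma and Matthias each take £570,000; Saskia's £570,000 share passes to Saskia's issue.
Saskia's share (£570,000) is divided into 2 shares of £285,000: Linnea and Xiomara each take £285,000.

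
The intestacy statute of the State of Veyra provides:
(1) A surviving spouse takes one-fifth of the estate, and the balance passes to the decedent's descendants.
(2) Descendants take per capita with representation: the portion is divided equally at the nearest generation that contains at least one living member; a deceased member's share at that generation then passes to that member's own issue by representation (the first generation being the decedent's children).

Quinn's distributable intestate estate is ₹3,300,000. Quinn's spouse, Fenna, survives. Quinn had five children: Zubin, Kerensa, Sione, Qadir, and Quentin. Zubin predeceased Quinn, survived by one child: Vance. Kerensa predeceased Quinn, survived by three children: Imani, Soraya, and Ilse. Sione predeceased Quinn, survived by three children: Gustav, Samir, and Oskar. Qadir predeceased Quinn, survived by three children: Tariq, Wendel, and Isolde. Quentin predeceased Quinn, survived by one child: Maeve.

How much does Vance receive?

Fenna takes one-fifth of ₹3,300,000 = ₹660,000. The remaining ₹2,640,000 passes to the descendants.
No child survives, so the initial division is made at the grandchildren's generation.
The descendants' portion (₹2,640,000) is divided into 11 shares of ₹240,000: Vance, Imani, Soraya, Ilse, Gustav, Samir, Oskar, Tariq, Wendel, Isolde, and Maeve each take ₹240,000.

Vance receives ₹240,000.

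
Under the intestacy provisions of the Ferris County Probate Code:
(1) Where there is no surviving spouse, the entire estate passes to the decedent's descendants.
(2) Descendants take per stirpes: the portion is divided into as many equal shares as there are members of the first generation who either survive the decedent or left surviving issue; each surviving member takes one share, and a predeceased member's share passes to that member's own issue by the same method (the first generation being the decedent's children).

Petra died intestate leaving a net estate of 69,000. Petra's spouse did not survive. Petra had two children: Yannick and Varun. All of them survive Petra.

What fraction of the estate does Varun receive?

The entire 69,000 passes to the descendants.
That amount (69,000) is divided into 2 shares of 34,500: Yannick and Varun each take 34,500.

Varun receives 1/2 of the estate.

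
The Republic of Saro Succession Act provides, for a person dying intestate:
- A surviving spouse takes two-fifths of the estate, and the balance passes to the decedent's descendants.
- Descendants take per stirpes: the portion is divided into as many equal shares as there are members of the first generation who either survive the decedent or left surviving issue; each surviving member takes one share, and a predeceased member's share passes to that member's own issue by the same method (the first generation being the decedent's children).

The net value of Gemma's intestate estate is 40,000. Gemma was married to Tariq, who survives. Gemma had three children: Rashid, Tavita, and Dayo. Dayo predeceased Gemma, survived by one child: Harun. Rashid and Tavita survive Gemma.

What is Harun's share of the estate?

Harun receives 8,000.

Tariq takes two-fifths of 40,000 = 16,000. The remaining 24,000 passes to the descendants.
The descendants' portion (24,000) is divided into 3 shares of 8,000: Rashid and Tavita each take 8,000; Dayo's 8,000 share passes to Dayo's issue.
Dayo's share (8,000) passes entirely to Harun.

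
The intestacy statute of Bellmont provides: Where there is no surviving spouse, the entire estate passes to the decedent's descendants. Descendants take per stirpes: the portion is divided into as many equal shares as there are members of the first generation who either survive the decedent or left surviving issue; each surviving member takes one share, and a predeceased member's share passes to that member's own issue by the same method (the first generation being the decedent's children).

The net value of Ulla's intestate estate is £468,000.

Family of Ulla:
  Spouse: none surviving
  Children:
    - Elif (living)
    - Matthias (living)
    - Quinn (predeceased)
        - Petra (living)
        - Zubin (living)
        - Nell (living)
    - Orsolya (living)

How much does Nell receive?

The entire £468,000 passes to the descendants.
That amount (£468,000) is divided into 4 shares of £117,000: Elif, Matthias, and Orsolya each take £117,000; Quinn's £117,000 share passes to Quinn's issue.
Quinn's share (£117,000) is divided into 3 shares of £39,000: Petra, Zubin, and Nell each take £39,000.

Nell receives £39,000.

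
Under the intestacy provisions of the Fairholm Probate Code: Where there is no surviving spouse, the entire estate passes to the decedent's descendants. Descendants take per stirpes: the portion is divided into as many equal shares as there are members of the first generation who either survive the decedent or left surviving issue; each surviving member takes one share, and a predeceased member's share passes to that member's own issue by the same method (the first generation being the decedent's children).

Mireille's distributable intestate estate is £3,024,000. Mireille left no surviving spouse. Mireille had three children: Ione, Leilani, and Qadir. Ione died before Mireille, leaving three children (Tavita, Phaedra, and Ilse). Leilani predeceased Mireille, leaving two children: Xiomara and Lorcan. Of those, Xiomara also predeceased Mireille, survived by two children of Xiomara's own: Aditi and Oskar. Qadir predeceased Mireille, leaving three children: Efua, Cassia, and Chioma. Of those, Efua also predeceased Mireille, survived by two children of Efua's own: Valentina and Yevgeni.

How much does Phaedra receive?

The entire £3,024,000 passes to the descendants.
That amount (£3,024,000) is divided into 3 shares of £1,008,000: Ione's £1,008,000 share passes to Ione's issue; Leilani's £1,008,000 share passes to Leilani's issue; Qadir's £1,008,000 share passes to Qadir's issue.
Ione's share (£1,008,000) is divided into 3 shares of £336,000: Tavita, Phaedra, and Ilse each take £336,000.
Leilani's share (£1,008,000) is divided into 2 shares of £504,000: Lorcan takes £504,000; Xiomara's £504,000 share passes to Xiomara's issue.
Xiomara's share (£504,000) is divided into 2 shares of £252,000: Aditi and Oskar each take £252,000.
Qadir's share (£1,008,000) is divided into 3 shares of £336,000: Cassia and Chioma each take £336,000; Efua's £336,000 share passes to Efua's issue.
Efua's share (£336,000) is divided into 2 shares of £168,000: Valentina and Yevgeni each take £168,000.

Phaedra receives £336,000.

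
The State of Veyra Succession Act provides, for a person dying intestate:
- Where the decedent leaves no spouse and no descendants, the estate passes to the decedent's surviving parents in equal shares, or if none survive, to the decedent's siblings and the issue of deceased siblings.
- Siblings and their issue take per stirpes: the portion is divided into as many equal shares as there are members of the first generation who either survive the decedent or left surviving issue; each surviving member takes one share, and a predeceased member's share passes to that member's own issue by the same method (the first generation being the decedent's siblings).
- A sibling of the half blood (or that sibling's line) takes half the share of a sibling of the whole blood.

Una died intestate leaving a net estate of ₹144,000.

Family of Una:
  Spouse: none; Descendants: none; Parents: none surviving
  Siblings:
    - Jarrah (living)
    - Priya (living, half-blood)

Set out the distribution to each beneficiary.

Jarrah: ₹96,000; Priya: ₹48,000

The entire ₹144,000 passes to the siblings and their issue.
Counting each half-blood sibling's line as half a unit, there are 3/2 units in ₹144,000, so one unit is ₹96,000. Whole-blood lines (Jarrah) take ₹96,000 each; half-blood lines (Priya) take ₹48,000 each.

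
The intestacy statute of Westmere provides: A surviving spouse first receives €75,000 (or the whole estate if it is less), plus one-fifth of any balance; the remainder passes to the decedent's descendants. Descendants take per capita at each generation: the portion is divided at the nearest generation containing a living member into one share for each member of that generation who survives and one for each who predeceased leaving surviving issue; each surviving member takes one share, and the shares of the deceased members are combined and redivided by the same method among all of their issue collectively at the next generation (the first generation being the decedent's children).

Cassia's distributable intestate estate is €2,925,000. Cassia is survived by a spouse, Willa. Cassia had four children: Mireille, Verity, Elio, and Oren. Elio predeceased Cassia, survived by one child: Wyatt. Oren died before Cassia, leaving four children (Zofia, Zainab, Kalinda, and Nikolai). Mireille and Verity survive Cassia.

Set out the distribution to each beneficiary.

Willa first takes €75,000, leaving a balance of €2,850,000. Willa then takes one-fifth of the balance (€570,000), for a total of €645,000. The remaining €2,280,000 passes to the descendants.
The descendants' portion (€2,280,000) is divided at the children's generation into 4 shares of €570,000. Mireille and Verity each take €570,000. The 2 shares of the deceased (Elio and Oren) are combined into a pool of €1,140,000.
That pool (€1,140,000) is divided at the grandchildren's generation equally among Wyatt, Zofia, Zainab, Kalinda, and Nikolai: €228,000 each.

Willa: €645,000; Mireille: €570,000; Verity: €570,000; Wyatt: €228,000; Zofia: €228,000; Zainab: €228,000; Kalinda: €228,000; Nikolai: €228,000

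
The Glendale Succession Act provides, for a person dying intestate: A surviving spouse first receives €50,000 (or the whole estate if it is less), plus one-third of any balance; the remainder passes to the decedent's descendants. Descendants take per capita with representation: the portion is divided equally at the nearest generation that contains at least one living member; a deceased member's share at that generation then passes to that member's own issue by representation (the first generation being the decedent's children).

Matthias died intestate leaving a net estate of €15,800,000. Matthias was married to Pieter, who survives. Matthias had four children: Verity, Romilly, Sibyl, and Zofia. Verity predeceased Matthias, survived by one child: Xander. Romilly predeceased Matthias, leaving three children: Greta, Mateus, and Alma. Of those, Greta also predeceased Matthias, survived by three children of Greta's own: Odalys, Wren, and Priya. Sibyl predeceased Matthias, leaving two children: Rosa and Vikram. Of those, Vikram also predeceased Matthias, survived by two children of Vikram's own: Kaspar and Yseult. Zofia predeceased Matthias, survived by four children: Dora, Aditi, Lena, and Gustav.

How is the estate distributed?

Pieter first takes €50,000, leaving a balance of €15,750,000. Pieter then takes one-third of the balance (€5,250,000), for a total of €5,300,000. The remaining €10,500,000 passes to the descendants.
No child survives, so the initial division is made at the grandchildren's generation.
The descendants' portion (€10,500,000) is divided into 10 shares of €1,050,000: Xander, Mateus, Alma, Rosa, Dora, Aditi, Lena, and Gustav each take €1,050,000; Greta's €1,050,000 share passes to Greta's issue; Vikram's €1,050,000 share passes to Vikram's issue.
Greta's share (€1,050,000) is divided into 3 shares of €350,000: Odalys, Wren, and Priya each take €350,000.
Vikram's share (€1,050,000) is divided into 2 shares of €525,000: Kaspar and Yseult each take €525,000.

Pieter: €5,300,000; Xander: €1,050,000; Odalys: €350,000; Wren: €350,000; Priya: €350,000; Mateus: €1,050,000; Alma: €1,050,000; Rosa: €1,050,000; Kaspar: €525,000; Yseult: €525,000; Dora: €1,050,000; Aditi: €1,050,000; Lena: €1,050,000; Gustav: €1,050,000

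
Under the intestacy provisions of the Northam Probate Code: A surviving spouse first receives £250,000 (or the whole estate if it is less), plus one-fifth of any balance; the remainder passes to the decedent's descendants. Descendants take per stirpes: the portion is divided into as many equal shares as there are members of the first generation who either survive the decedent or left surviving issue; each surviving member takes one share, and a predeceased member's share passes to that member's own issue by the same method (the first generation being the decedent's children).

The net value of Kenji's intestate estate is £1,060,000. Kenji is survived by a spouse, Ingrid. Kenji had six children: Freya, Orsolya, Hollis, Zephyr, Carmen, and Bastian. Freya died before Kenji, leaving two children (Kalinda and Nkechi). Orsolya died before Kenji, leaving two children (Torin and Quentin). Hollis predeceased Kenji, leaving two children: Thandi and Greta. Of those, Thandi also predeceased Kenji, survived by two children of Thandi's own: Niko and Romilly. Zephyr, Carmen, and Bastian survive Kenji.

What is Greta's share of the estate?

Greta receives £54,000.

Ingrid first takes £250,000, leaving a balance of £810,000. Ingrid then takes one-fifth of the balance (£162,000), for a total of £412,000. The remaining £648,000 passes to the descendants.
The descendants' portion (£648,000) is divided into 6 shares of £108,000: Zephyr, Carmen, and Bastian each take £108,000; Freya's £108,000 share passes to Freya's issue; Orsolya's £108,000 share passes to Orsolya's issue; Hollis's £108,000 share passes to Hollis's issue.
Freya's share (£108,000) is divided into 2 shares of £54,000: Kalinda and Nkechi each take £54,000.
Orsolya's share (£108,000) is divided into 2 shares of £54,000: Torin and Quentin each take £54,000.
Hollis's share (£108,000) is divided into 2 shares of £54,000: Greta takes £54,000; Thandi's £54,000 share passes to Thandi's issue.
Thandi's share (£54,000) is divided into 2 shares of £27,000: Niko and Romilly each take £27,000.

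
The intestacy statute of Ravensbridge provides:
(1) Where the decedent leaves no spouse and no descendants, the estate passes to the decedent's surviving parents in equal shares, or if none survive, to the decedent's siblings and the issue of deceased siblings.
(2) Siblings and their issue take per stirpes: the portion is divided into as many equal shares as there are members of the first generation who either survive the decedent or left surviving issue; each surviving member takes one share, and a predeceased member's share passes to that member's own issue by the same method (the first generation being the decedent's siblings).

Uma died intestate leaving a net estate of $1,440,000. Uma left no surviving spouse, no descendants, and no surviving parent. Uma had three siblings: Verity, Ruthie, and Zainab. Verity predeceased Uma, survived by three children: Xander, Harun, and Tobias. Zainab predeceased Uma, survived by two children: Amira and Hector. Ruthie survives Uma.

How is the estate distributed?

The entire $1,440,000 passes to the siblings and their issue.
That amount ($1,440,000) is divided into 3 shares of $480,000: Ruthie takes $480,000; Verity's $480,000 share passes to Verity's issue; Zainab's $480,000 share passes to Zainab's issue.
Verity's share ($480,000) is divided into 3 shares of $160,000: Xander, Harun, and Tobias each take $160,000.
Zainab's share ($480,000) is divided into 2 shares of $240,000: Amira and Hector each take $240,000.

Xander: $160,000; Harun: $160,000; Tobias: $160,000; Ruthie: $480,000; Amira: $240,000; Hector: $240,000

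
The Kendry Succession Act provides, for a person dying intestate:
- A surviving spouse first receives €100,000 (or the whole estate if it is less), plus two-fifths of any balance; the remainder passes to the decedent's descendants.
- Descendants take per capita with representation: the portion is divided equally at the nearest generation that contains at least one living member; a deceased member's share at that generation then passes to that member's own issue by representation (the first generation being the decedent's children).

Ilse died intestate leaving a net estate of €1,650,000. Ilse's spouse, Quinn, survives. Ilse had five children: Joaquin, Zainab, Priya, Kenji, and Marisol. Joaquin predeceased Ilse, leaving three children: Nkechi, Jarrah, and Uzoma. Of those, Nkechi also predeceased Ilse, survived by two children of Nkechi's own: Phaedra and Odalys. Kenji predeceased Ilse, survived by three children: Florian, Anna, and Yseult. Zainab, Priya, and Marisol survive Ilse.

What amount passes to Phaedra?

Phaedra receives €31,000.

Quinn first takes €100,000, leaving a balance of €1,550,000. Quinn then takes two-fifths of the balance (€620,000), for a total of €720,000. The remaining €930,000 passes to the descendants.
The descendants' portion (€930,000) is divided into 5 shares of €186,000: Zainab, Priya, and Marisol each take €186,000; Joaquin's €186,000 share passes to Joaquin's issue; Kenji's €186,000 share passes to Kenji's issue.
Joaquin's share (€186,000) is divided into 3 shares of €62,000: Jarrah and Uzoma each take €62,000; Nkechi's €62,000 share passes to Nkechi's issue.
Nkechi's share (€62,000) is divided into 2 shares of €31,000: Phaedra and Odalys each take €31,000.
Kenji's share (€186,000) is divided into 3 shares of €62,000: Florian, Anna, and Yseult each take €62,000.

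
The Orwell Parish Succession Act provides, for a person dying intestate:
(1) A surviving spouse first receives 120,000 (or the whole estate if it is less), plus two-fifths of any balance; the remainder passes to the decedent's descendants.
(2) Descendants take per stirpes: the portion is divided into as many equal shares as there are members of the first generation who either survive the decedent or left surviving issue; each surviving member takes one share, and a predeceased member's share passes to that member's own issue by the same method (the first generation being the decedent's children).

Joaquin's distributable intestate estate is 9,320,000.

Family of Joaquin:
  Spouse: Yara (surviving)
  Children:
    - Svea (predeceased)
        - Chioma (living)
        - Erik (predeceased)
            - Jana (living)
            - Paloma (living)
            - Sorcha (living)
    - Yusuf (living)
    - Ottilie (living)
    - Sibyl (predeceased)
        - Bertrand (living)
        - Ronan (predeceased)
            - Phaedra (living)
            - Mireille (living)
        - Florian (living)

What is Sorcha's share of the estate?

Sorcha receives 230,000.

Yara first takes 120,000, leaving a balance of 9,200,000. Yara then takes two-fifths of the balance (3,680,000), for a total of 3,800,000. The remaining 5,520,000 passes to the descendants.
The descendants' portion (5,520,000) is divided into 4 shares of 1,380,000: Yusuf and Ottilie each take 1,380,000; Svea's 1,380,000 share passes to Svea's issue; Sibyl's 1,380,000 share passes to Sibyl's issue.
Svea's share (1,380,000) is divided into 2 shares of 690,000: Chioma takes 690,000; Erik's 690,000 share passes to Erik's issue.
Erik's share (690,000) is divided into 3 shares of 230,000: Jana, Paloma, and Sorcha each take 230,000.
Sibyl's share (1,380,000) is divided into 3 shares of 460,000: Bertrand and Florian each take 460,000; Ronan's 460,000 share passes to Ronan's issue.
Ronan's share (460,000) is divided into 2 shares of 230,000: Phaedra and Mireille each take 230,000.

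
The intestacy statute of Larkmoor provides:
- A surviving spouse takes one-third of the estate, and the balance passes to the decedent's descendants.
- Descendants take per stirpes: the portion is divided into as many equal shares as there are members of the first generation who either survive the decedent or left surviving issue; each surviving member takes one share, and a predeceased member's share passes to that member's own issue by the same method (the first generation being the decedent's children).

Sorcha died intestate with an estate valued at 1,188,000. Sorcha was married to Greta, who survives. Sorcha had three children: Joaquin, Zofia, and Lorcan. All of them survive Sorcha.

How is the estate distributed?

Greta: 396,000; Joaquin: 264,000; Zofia: 264,000; Lorcan: 264,000

Greta takes one-third of 1,188,000 = 396,000. The remaining 792,000 passes to the descendants.
The descendants' portion (792,000) is divided into 3 shares of 264,000: Joaquin, Zofia, and Lorcan each take 264,000.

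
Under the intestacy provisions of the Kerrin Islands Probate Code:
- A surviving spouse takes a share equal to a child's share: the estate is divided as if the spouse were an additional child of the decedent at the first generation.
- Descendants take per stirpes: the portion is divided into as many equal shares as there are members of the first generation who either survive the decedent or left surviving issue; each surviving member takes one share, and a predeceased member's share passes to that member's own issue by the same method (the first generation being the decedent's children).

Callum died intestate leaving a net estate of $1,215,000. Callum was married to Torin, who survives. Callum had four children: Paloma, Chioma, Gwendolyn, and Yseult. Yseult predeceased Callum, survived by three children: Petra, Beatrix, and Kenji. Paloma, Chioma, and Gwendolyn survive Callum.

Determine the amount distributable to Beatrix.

Beatrix receives $81,000.

The spouse counts as an additional share at the children's level, so there are 5 primary shares of $243,000. Torin takes one such share ($243,000).
The children's combined portion ($972,000) is divided into 4 shares of $243,000: Paloma, Chioma, and Gwendolyn each take $243,000; Yseult's $243,000 share passes to Yseult's issue.
Yseult's share ($243,000) is divided into 3 shares of $81,000: Petra, Beatrix, and Kenji each take $81,000.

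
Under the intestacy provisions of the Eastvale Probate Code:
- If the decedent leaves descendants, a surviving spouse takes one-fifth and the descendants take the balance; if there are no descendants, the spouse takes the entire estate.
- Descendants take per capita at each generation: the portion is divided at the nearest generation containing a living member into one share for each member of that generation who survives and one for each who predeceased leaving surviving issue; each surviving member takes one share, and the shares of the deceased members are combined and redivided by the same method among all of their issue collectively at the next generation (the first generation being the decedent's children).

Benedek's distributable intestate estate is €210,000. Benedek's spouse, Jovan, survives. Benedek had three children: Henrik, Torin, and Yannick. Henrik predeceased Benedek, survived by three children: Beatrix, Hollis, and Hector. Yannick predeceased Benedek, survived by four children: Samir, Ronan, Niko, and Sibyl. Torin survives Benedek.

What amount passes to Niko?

Jovan takes one-fifth of €210,000 = €42,000. The remaining €168,000 passes to the descendants.
The descendants' portion (€168,000) is divided at the children's generation into 3 shares of €56,000. Torin takes €56,000. The 2 shares of the deceased (Henrik and Yannick) are combined into a pool of €112,000.
That pool (€112,000) is divided at the grandchildren's generation equally among Beatrix, Hollis, Hector, Samir, Ronan, Niko, and Sibyl: €16,000 each.

Niko receives €16,000.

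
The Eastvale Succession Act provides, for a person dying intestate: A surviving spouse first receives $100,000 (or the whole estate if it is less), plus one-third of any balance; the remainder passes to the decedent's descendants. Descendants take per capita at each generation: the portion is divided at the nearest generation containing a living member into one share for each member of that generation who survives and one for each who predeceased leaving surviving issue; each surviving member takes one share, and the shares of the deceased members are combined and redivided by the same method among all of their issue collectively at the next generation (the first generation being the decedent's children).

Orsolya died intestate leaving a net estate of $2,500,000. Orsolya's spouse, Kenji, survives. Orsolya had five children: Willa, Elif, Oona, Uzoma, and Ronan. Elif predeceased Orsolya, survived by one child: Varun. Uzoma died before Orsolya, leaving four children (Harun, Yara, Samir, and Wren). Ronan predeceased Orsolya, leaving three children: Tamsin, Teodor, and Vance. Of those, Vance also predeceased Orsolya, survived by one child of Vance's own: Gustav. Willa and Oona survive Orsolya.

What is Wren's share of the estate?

Wren receives $120,000.

Kenji first takes $100,000, leaving a balance of $2,400,000. Kenji then takes one-third of the balance ($800,000), for a total of $900,000. The remaining $1,600,000 passes to the descendants.
The descendants' portion ($1,600,000) is divided at the children's generation into 5 shares of $320,000. Willa and Oona each take $320,000. The 3 shares of the deceased (Elif, Uzoma, and Ronan) are combined into a pool of $960,000.
That pool ($960,000) is divided at the grandchildren's generation into 8 shares of $120,000. Varun, Harun, Yara, Samir, Wren, Tamsin, and Teodor each take $120,000. The remaining share for the deceased Vance ($120,000) is carried to the next generation.
That pool ($120,000) passes entirely to Gustav, the sole taker at the great-grandchildren's generation.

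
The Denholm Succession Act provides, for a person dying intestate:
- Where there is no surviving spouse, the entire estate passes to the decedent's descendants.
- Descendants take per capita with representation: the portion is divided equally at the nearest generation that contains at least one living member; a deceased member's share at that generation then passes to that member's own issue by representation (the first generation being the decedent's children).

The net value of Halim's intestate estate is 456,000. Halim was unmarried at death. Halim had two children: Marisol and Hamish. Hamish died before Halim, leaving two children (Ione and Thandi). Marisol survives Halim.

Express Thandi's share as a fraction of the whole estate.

The entire 456,000 passes to the descendants.
That amount (456,000) is divided into 2 shares of 228,000: Marisol takes 228,000; Hamish's 228,000 share passes to Hamish's issue.
Hamish's share (228,000) is divided into 2 shares of 114,000: Ione and Thandi each take 114,000.

Thandi receives 1/4 of the estate.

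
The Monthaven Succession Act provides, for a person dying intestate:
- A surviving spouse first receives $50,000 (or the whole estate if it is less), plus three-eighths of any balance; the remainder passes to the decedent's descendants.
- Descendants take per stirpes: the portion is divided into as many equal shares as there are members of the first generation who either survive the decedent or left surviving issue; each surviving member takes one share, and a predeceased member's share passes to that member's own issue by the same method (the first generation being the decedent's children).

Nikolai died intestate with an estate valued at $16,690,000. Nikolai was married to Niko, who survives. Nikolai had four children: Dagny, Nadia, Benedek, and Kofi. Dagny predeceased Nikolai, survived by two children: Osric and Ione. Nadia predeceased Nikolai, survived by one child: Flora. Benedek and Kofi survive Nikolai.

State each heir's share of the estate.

Niko first takes $50,000, leaving a balance of $16,640,000. Niko then takes three-eighths of the balance ($6,240,000), for a total of $6,290,000. The remaining $10,400,000 passes to the descendants.
The descendants' portion ($10,400,000) is divided into 4 shares of $2,600,000: Benedek and Kofi each take $2,600,000; Dagny's $2,600,000 share passes to Dagny's issue; Nadia's $2,600,000 share passes to Nadia's issue.
Dagny's share ($2,600,000) is divided into 2 shares of $1,300,000: Osric and Ione each take $1,300,000.
Nadia's share ($2,600,000) passes entirely to Flora.

Niko: $6,290,000; Osric: $1,300,000; Ione: $1,300,000; Flora: $2,600,000; Benedek: $2,600,000; Kofi: $2,600,000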